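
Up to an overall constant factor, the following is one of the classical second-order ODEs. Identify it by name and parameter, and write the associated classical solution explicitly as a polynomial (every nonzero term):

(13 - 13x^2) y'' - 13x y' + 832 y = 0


All three coefficients share the factor 13; dividing through by 13 gives  (1 - x^2) y'' - x y' + 64 y = 0.
This matches the Chebyshev equation (1 - x^2) y'' - x y' + n^2 y = 0 (note the -x y' term, not -2x y') with n^2 = 64, so n = 8; the polynomial solution is T_8(x).
With y = sum_k a_k x^k, matching x^k gives (k+2)(k+1) a_{k+2} = (k^2 - n^2) a_k = (k - 8)(k + 8) a_k. The right side vanishes at k = 8, so the series with the parity of 8 terminates at degree 8.
Standard normalization: leading coefficient of T_n is 2^(n-1), so a_8 = 2^7 = 128. Work downward with a_k = (k+1)(k+2) a_{k+2} / ((k - 8)(k + 8)):
  a_6 = (7)(8)(128) / ((6 - 8)(6 + 8)) = 7168/(-28) = -256
  a_4 = (5)(6)(-256) / ((4 - 8)(4 + 8)) = -7680/(-48) = 160
  a_2 = (3)(4)(160) / ((2 - 8)(2 + 8)) = 1920/(-60) = -32
  a_0 = (1)(2)(-32) / ((0 - 8)(0 + 8)) = -64/(-64) = 1
Hence T_8(x) = 128 x^8 - 256 x^6 + 160 x^4 - 32 x^2 + 1.

T_8(x); series = 128 x^8 - 256 x^6 + 160 x^4 - 32 x^2 + 1


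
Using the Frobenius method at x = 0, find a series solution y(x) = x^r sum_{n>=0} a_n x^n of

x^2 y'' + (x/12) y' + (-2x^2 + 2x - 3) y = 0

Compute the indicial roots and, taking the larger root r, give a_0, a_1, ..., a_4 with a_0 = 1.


Write in Frobenius form y'' + (p(x)/x) y' + (q(x)/x^2) y = 0:
  p(x) = 1/12,  q(x) = -2x^2 + 2x - 3.
Indicial equation: r(r-1) + (1/12) r + (-3) = 0 -> roots r_1 = 9/4, r_2 = -4/3.
Take r = r_1 = 9/4. Let y(x) = x^r sum_{n>=0} a_n x^n with a_0 = 1.
Substitute y = x^r sum a_n x^n and match x^{r+n}. The recurrence is
  D(n) a_n + 2 a_{n-1} - 2 a_{n-2} = 0,  where D(n) = (r+n)(r+n-1) + (1/12)(r+n) + (-3).
  a_n = [-2 a_{n-1} + 2 a_{n-2}] / D(n).
Since the indicial polynomial factors as (r - r_1)(r - r_2), D(n) = (r_1 + n - r_1)(r_1 + n - r_2) = n(n + 43/12).
Evaluating step by step (a_0 = 1):
  n = 1: D(1) = 1(1 + 43/12) = 55/12; numerator = -2(1) = -2; a_1 = (-2)/(55/12) = -24/55
  n = 2: D(2) = 2(2 + 43/12) = 67/6; numerator = -2(-24/55) + 2(1) = 158/55; a_2 = (158/55)/(67/6) = 948/3685
  n = 3: D(3) = 3(3 + 43/12) = 79/4; numerator = -2(948/3685) + 2(-24/55) = -5112/3685; a_3 = (-5112/3685)/(79/4) = -20448/291115
  n = 4: D(4) = 4(4 + 43/12) = 91/3; numerator = -2(-20448/291115) + 2(948/3685) = 38136/58223; a_4 = (38136/58223)/(91/3) = 16344/756899

r = 9/4; a_0 = 1; a_1 = -24/55; a_2 = 948/3685; a_3 = -20448/291115; a_4 = 16344/756899


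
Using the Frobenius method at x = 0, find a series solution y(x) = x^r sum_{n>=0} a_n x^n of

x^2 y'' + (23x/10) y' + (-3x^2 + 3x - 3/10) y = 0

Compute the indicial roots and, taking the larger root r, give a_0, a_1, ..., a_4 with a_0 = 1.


Write in Frobenius form y'' + (p(x)/x) y' + (q(x)/x^2) y = 0:
  p(x) = 23/10,  q(x) = -3x^2 + 3x - 3/10.
Indicial equation: r(r-1) + (23/10) r + (-3/10) = 0 -> roots r_1 = 1/5, r_2 = -3/2.
Take r = r_1 = 1/5. Let y(x) = x^r sum_{n>=0} a_n x^n with a_0 = 1.
Substitute y = x^r sum a_n x^n and match x^{r+n}. The recurrence is
  D(n) a_n + 3 a_{n-1} - 3 a_{n-2} = 0,  where D(n) = (r+n)(r+n-1) + (23/10)(r+n) + (-3/10).
  a_n = [-3 a_{n-1} + 3 a_{n-2}] / D(n).
Since the indicial polynomial factors as (r - r_1)(r - r_2), D(n) = (r_1 + n - r_1)(r_1 + n - r_2) = n(n + 17/10).
Evaluating step by step (a_0 = 1):
  n = 1: D(1) = 1(1 + 17/10) = 27/10; numerator = -3(1) = -3; a_1 = (-3)/(27/10) = -10/9
  n = 2: D(2) = 2(2 + 17/10) = 37/5; numerator = -3(-10/9) + 3(1) = 19/3; a_2 = (19/3)/(37/5) = 95/111
  n = 3: D(3) = 3(3 + 17/10) = 141/10; numerator = -3(95/111) + 3(-10/9) = -655/111; a_3 = (-655/111)/(141/10) = -6550/15651
  n = 4: D(4) = 4(4 + 17/10) = 114/5; numerator = -3(-6550/15651) + 3(95/111) = 19945/5217; a_4 = (19945/5217)/(114/5) = 99725/594738

r = 1/5; a_0 = 1; a_1 = -10/9; a_2 = 95/111; a_3 = -6550/15651; a_4 = 99725/594738


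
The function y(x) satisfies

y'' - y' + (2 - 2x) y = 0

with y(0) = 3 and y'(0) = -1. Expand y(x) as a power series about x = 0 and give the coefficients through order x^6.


Ansatz: y(x) = sum_{n>=0} a_n x^n, so y'(x) = sum_{n>=1} n a_n x^(n-1) and y''(x) = sum_{n>=2} n(n-1) a_n x^(n-2).
Substitute into P(x) y'' + Q(x) y' + R(x) y = 0 with P(x) = 1, Q(x) = -1, R(x) = 2 - 2x, and match powers of x.
Initial conditions: a_0 = 3, a_1 = -1.
Setting the coefficient of each power of x to zero and solving order by order (substituting the coefficients already found):
  x^0: 2 a_2 - a_1 + 2 a_0 = 0  ->  2 a_2 = a_1 - 2 a_0 = -7  ->  a_2 = -7/2
  x^1: 6 a_3 - 2 a_2 + 2 a_1 - 2 a_0 = 0  ->  6 a_3 = 2 a_2 - 2 a_1 + 2 a_0 = 1  ->  a_3 = 1/6
  x^2: 12 a_4 - 3 a_3 + 2 a_2 - 2 a_1 = 0  ->  12 a_4 = 3 a_3 - 2 a_2 + 2 a_1 = 11/2  ->  a_4 = 11/24
  x^3: 20 a_5 - 4 a_4 + 2 a_3 - 2 a_2 = 0  ->  20 a_5 = 4 a_4 - 2 a_3 + 2 a_2 = -11/2  ->  a_5 = -11/40
  x^4: 30 a_6 - 5 a_5 + 2 a_4 - 2 a_3 = 0  ->  30 a_6 = 5 a_5 - 2 a_4 + 2 a_3 = -47/24  ->  a_6 = -47/720
Truncated series: y(x) = 3 - x - (7/2) x^2 + (1/6) x^3 + (11/24) x^4 - (11/40) x^5 - (47/720) x^6 + O(x^7).

a_0 = 3; a_1 = -1; a_2 = -7/2; a_3 = 1/6; a_4 = 11/24; a_5 = -11/40; a_6 = -47/720


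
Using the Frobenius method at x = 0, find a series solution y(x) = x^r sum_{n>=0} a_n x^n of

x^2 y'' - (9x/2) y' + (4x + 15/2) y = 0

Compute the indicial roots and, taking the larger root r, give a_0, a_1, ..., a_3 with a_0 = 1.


Write in Frobenius form y'' + (p(x)/x) y' + (q(x)/x^2) y = 0:
  p(x) = -9/2,  q(x) = 4x + 15/2.
Indicial equation: r(r-1) + (-9/2) r + (15/2) = 0 -> roots r_1 = 3, r_2 = 5/2.
Take r = r_1 = 3. Let y(x) = x^r sum_{n>=0} a_n x^n with a_0 = 1.
Substitute y = x^r sum a_n x^n and match x^{r+n}. The recurrence is
  D(n) a_n + 4 a_{n-1} = 0,  where D(n) = (r+n)(r+n-1) + (-9/2)(r+n) + (15/2).
  a_n = -4 / D(n) * a_{n-1}.
Since the indicial polynomial factors as (r - r_1)(r - r_2), D(n) = (r_1 + n - r_1)(r_1 + n - r_2) = n(n + 1/2).
Evaluating step by step (a_0 = 1):
  n = 1: D(1) = 1(1 + 1/2) = 3/2; numerator = -4(1) = -4; a_1 = (-4)/(3/2) = -8/3
  n = 2: D(2) = 2(2 + 1/2) = 5; numerator = -4(-8/3) = 32/3; a_2 = (32/3)/(5) = 32/15
  n = 3: D(3) = 3(3 + 1/2) = 21/2; numerator = -4(32/15) = -128/15; a_3 = (-128/15)/(21/2) = -256/315

r = 3; a_0 = 1; a_1 = -8/3; a_2 = 32/15; a_3 = -256/315


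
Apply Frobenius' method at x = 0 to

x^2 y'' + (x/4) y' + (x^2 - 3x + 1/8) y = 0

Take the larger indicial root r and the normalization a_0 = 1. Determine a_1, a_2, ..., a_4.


Write in Frobenius form y'' + (p(x)/x) y' + (q(x)/x^2) y = 0:
  p(x) = 1/4,  q(x) = x^2 - 3x + 1/8.
Indicial equation: r(r-1) + (1/4) r + (1/8) = 0 -> roots r_1 = 1/2, r_2 = 1/4.
Take r = r_1 = 1/2. Let y(x) = x^r sum_{n>=0} a_n x^n with a_0 = 1.
Substitute y = x^r sum a_n x^n and match x^{r+n}. The recurrence is
  D(n) a_n - 3 a_{n-1} + 1 a_{n-2} = 0,  where D(n) = (r+n)(r+n-1) + (1/4)(r+n) + (1/8).
  a_n = [3 a_{n-1} - 1 a_{n-2}] / D(n).
Since the indicial polynomial factors as (r - r_1)(r - r_2), D(n) = (r_1 + n - r_1)(r_1 + n - r_2) = n(n + 1/4).
Evaluating step by step (a_0 = 1):
  n = 1: D(1) = 1(1 + 1/4) = 5/4; numerator = 3(1) = 3; a_1 = (3)/(5/4) = 12/5
  n = 2: D(2) = 2(2 + 1/4) = 9/2; numerator = 3(12/5) - 1(1) = 31/5; a_2 = (31/5)/(9/2) = 62/45
  n = 3: D(3) = 3(3 + 1/4) = 39/4; numerator = 3(62/45) - 1(12/5) = 26/15; a_3 = (26/15)/(39/4) = 8/45
  n = 4: D(4) = 4(4 + 1/4) = 17; numerator = 3(8/45) - 1(62/45) = -38/45; a_4 = (-38/45)/(17) = -38/765

r = 1/2; a_0 = 1; a_1 = 12/5; a_2 = 62/45; a_3 = 8/45; a_4 = -38/765


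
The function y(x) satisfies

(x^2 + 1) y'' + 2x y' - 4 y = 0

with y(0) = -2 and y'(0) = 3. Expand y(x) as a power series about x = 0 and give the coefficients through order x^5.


Ansatz: y(x) = sum_{n>=0} a_n x^n, so y'(x) = sum_{n>=1} n a_n x^(n-1) and y''(x) = sum_{n>=2} n(n-1) a_n x^(n-2).
Substitute into P(x) y'' + Q(x) y' + R(x) y = 0 with P(x) = x^2 + 1, Q(x) = 2x, R(x) = -4, and match powers of x.
Initial conditions: a_0 = -2, a_1 = 3.
Setting the coefficient of each power of x to zero and solving order by order (substituting the coefficients already found):
  x^0: 2 a_2 - 4 a_0 = 0  ->  2 a_2 = 4 a_0 = -8  ->  a_2 = -4
  x^1: 6 a_3 - 2 a_1 = 0  ->  6 a_3 = 2 a_1 = 6  ->  a_3 = 1
  x^2: 12 a_4 + 2 a_2 = 0  ->  12 a_4 = -2 a_2 = 8  ->  a_4 = 2/3
  x^3: 20 a_5 + 8 a_3 = 0  ->  20 a_5 = -8 a_3 = -8  ->  a_5 = -2/5
Truncated series: y(x) = -2 + 3 x - 4 x^2 + x^3 + (2/3) x^4 - (2/5) x^5 + O(x^6).

a_0 = -2; a_1 = 3; a_2 = -4; a_3 = 1; a_4 = 2/3; a_5 = -2/5


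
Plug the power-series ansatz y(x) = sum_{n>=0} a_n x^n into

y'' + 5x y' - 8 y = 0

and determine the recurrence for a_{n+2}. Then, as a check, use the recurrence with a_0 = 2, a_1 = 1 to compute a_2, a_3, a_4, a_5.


Substitute y = sum_n a_n x^n.
y''(x) has coefficient (n+2)(n+1) a_{n+2} at x^n;
5 x y'(x) has coefficient 5 n a_n at x^n (shift);
-8 y(x) has coefficient -8 a_n at x^n.
Matching x^n: (n+2)(n+1) a_{n+2} + (5n - 8) a_n = 0.
Thus a_{n+2} = (-5n + 8) / ((n+1)(n+2)) * a_n.

Check with a_0 = 2, a_1 = 1 (apply the recurrence for n = 0, 1, 2, 3): a_0 = 2, a_1 = 1, a_2 = 8, a_3 = 1/2, a_4 = -4/3, a_5 = -7/40.

a_(n+2) = (-5n + 8) / ((n+1)(n+2)) * a_n; check: a_0 = 2, a_1 = 1, a_2 = 8, a_3 = 1/2, a_4 = -4/3, a_5 = -7/40


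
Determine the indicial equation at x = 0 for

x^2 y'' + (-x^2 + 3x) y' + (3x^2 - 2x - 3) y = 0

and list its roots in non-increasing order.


Divide by x^2 to reach normal form y'' + P_1(x) y' + P_2(x) y = 0 with P_1(x) = -1 + 3/x and P_2(x) = 3 - 2/x - 3/x^2.
x = 0 is a singular point because the y'-coefficient -1 + 3/x has a pole at x = 0 and the y-coefficient 3 - 2/x - 3/x^2 has a pole at x = 0.
It is a regular singular point because x P_1(x) = p(x) = 3 - x and x^2 P_2(x) = q(x) = 3x^2 - 2x - 3 are polynomials, hence analytic at x = 0.
p(0) = 3,  q(0) = -3.
Indicial equation: r(r-1) + p(0) r + q(0) = 0, i.e. r^2 + (p(0) - 1) r + q(0) = 0, i.e. r^2 + 2 r - 3 = 0.
Discriminant: (2)^2 - 4(-3) = 16, so r = (-2 ± 4)/2.
Solving: r_1 = 1, r_2 = -3.

indicial: r^2 + 2 r - 3 = 0; roots r_1 = 1, r_2 = -3


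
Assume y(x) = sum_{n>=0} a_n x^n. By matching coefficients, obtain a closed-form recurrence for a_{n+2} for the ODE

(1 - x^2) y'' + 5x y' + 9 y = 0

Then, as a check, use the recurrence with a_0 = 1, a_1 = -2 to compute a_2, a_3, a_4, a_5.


Substitute y = sum_n a_n x^n.
(1 - 1 x^2) y'' contributes (n+2)(n+1) a_{n+2} - n(n-1) a_n at x^n.
5 x y'(x) contributes 5 n a_n at x^n.
9 y(x) contributes 9 a_n at x^n.
Matching x^n: (n+2)(n+1) a_{n+2} + (-n(n-1) + 5 n + 9) a_n = 0.
Thus a_{n+2} = (n(n-1) - 5 n - 9) / ((n+1)(n+2)) * a_n.

Check with a_0 = 1, a_1 = -2 (apply the recurrence for n = 0, 1, 2, 3): a_0 = 1, a_1 = -2, a_2 = -9/2, a_3 = 14/3, a_4 = 51/8, a_5 = -21/5.

a_(n+2) = (n(n-1) - 5 n - 9) / ((n+1)(n+2)) * a_n; check: a_0 = 1, a_1 = -2, a_2 = -9/2, a_3 = 14/3, a_4 = 51/8, a_5 = -21/5


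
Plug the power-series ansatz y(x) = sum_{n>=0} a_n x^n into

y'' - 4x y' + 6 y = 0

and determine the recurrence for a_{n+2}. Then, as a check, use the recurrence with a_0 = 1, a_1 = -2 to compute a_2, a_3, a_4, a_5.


Substitute y = sum_n a_n x^n.
y''(x) has coefficient (n+2)(n+1) a_{n+2} at x^n;
-4 x y'(x) has coefficient -4 n a_n at x^n (shift);
6 y(x) has coefficient 6 a_n at x^n.
Matching x^n: (n+2)(n+1) a_{n+2} + (-4n + 6) a_n = 0.
Thus a_{n+2} = (4n - 6) / ((n+1)(n+2)) * a_n.

Check with a_0 = 1, a_1 = -2 (apply the recurrence for n = 0, 1, 2, 3): a_0 = 1, a_1 = -2, a_2 = -3, a_3 = 2/3, a_4 = -1/2, a_5 = 1/5.

a_(n+2) = (4n - 6) / ((n+1)(n+2)) * a_n; check: a_0 = 1, a_1 = -2, a_2 = -3, a_3 = 2/3, a_4 = -1/2, a_5 = 1/5


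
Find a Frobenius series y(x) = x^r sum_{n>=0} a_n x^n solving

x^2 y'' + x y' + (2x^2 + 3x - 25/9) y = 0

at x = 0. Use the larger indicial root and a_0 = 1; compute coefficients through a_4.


Write in Frobenius form y'' + (p(x)/x) y' + (q(x)/x^2) y = 0:
  p(x) = 1,  q(x) = 2x^2 + 3x - 25/9.
Indicial equation: r(r-1) + (1) r + (-25/9) = 0 -> roots r_1 = 5/3, r_2 = -5/3.
Take r = r_1 = 5/3. Let y(x) = x^r sum_{n>=0} a_n x^n with a_0 = 1.
Substitute y = x^r sum a_n x^n and match x^{r+n}. The recurrence is
  D(n) a_n + 3 a_{n-1} + 2 a_{n-2} = 0,  where D(n) = (r+n)(r+n-1) + (1)(r+n) + (-25/9).
  a_n = [-3 a_{n-1} - 2 a_{n-2}] / D(n).
Since the indicial polynomial factors as (r - r_1)(r - r_2), D(n) = (r_1 + n - r_1)(r_1 + n - r_2) = n(n + 10/3).
Evaluating step by step (a_0 = 1):
  n = 1: D(1) = 1(1 + 10/3) = 13/3; numerator = -3(1) = -3; a_1 = (-3)/(13/3) = -9/13
  n = 2: D(2) = 2(2 + 10/3) = 32/3; numerator = -3(-9/13) - 2(1) = 1/13; a_2 = (1/13)/(32/3) = 3/416
  n = 3: D(3) = 3(3 + 10/3) = 19; numerator = -3(3/416) - 2(-9/13) = 567/416; a_3 = (567/416)/(19) = 567/7904
  n = 4: D(4) = 4(4 + 10/3) = 88/3; numerator = -3(567/7904) - 2(3/416) = -1815/7904; a_4 = (-1815/7904)/(88/3) = -495/63232

r = 5/3; a_0 = 1; a_1 = -9/13; a_2 = 3/416; a_3 = 567/7904; a_4 = -495/63232


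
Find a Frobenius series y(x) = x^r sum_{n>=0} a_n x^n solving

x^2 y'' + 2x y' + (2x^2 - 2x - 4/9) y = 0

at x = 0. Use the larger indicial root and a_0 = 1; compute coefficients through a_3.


Write in Frobenius form y'' + (p(x)/x) y' + (q(x)/x^2) y = 0:
  p(x) = 2,  q(x) = 2x^2 - 2x - 4/9.
Indicial equation: r(r-1) + (2) r + (-4/9) = 0 -> roots r_1 = 1/3, r_2 = -4/3.
Take r = r_1 = 1/3. Let y(x) = x^r sum_{n>=0} a_n x^n with a_0 = 1.
Substitute y = x^r sum a_n x^n and match x^{r+n}. The recurrence is
  D(n) a_n - 2 a_{n-1} + 2 a_{n-2} = 0,  where D(n) = (r+n)(r+n-1) + (2)(r+n) + (-4/9).
  a_n = [2 a_{n-1} - 2 a_{n-2}] / D(n).
Since the indicial polynomial factors as (r - r_1)(r - r_2), D(n) = (r_1 + n - r_1)(r_1 + n - r_2) = n(n + 5/3).
Evaluating step by step (a_0 = 1):
  n = 1: D(1) = 1(1 + 5/3) = 8/3; numerator = 2(1) = 2; a_1 = (2)/(8/3) = 3/4
  n = 2: D(2) = 2(2 + 5/3) = 22/3; numerator = 2(3/4) - 2(1) = -1/2; a_2 = (-1/2)/(22/3) = -3/44
  n = 3: D(3) = 3(3 + 5/3) = 14; numerator = 2(-3/44) - 2(3/4) = -18/11; a_3 = (-18/11)/(14) = -9/77

r = 1/3; a_0 = 1; a_1 = 3/4; a_2 = -3/44; a_3 = -9/77


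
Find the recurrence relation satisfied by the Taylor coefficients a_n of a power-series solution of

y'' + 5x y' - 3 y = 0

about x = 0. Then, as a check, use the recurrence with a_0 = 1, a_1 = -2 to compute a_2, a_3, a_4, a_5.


Substitute y = sum_n a_n x^n.
y''(x) has coefficient (n+2)(n+1) a_{n+2} at x^n;
5 x y'(x) has coefficient 5 n a_n at x^n (shift);
-3 y(x) has coefficient -3 a_n at x^n.
Matching x^n: (n+2)(n+1) a_{n+2} + (5n - 3) a_n = 0.
Thus a_{n+2} = (-5n + 3) / ((n+1)(n+2)) * a_n.

Check with a_0 = 1, a_1 = -2 (apply the recurrence for n = 0, 1, 2, 3): a_0 = 1, a_1 = -2, a_2 = 3/2, a_3 = 2/3, a_4 = -7/8, a_5 = -2/5.

a_(n+2) = (-5n + 3) / ((n+1)(n+2)) * a_n; check: a_0 = 1, a_1 = -2, a_2 = 3/2, a_3 = 2/3, a_4 = -7/8, a_5 = -2/5


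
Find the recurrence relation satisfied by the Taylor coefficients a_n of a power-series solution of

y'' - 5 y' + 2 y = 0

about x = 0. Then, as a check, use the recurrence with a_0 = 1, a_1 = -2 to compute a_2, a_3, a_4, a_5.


Substitute y = sum_n a_n x^n.
y''(x) has coefficient (n+2)(n+1) a_{n+2} at x^n;
-5 y'(x) has coefficient -5 (n+1) a_{n+1} at x^n;
2 y(x) has coefficient 2 a_n at x^n.
Matching x^n: (n+2)(n+1) a_{n+2} - 5 (n+1) a_{n+1} + 2 a_n = 0.
Thus a_{n+2} = [5 (n+1) a_{n+1} - 2 a_n] / ((n+1)(n+2)).

Check with a_0 = 1, a_1 = -2 (apply the recurrence for n = 0, 1, 2, 3): a_0 = 1, a_1 = -2, a_2 = -6, a_3 = -28/3, a_4 = -32/3, a_5 = -146/15.

a_(n+2) = [5 (n+1) a_(n+1) - 2 a_n] / ((n+1)(n+2)); check: a_0 = 1, a_1 = -2, a_2 = -6, a_3 = -28/3, a_4 = -32/3, a_5 = -146/15


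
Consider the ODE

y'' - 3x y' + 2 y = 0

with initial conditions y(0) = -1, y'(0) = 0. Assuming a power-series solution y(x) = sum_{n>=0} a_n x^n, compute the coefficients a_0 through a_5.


Ansatz: y(x) = sum_{n>=0} a_n x^n, so y'(x) = sum_{n>=1} n a_n x^(n-1) and y''(x) = sum_{n>=2} n(n-1) a_n x^(n-2).
Substitute into P(x) y'' + Q(x) y' + R(x) y = 0 with P(x) = 1, Q(x) = -3x, R(x) = 2, and match powers of x.
Initial conditions: a_0 = -1, a_1 = 0.
Setting the coefficient of each power of x to zero and solving order by order (substituting the coefficients already found):
  x^0: 2 a_2 + 2 a_0 = 0  ->  2 a_2 = -2 a_0 = 2  ->  a_2 = 1
  x^1: 6 a_3 - a_1 = 0  ->  6 a_3 = a_1 = 0  ->  a_3 = 0
  x^2: 12 a_4 - 4 a_2 = 0  ->  12 a_4 = 4 a_2 = 4  ->  a_4 = 1/3
  x^3: 20 a_5 - 7 a_3 = 0  ->  20 a_5 = 7 a_3 = 0  ->  a_5 = 0
Truncated series: y(x) = -1 + x^2 + (1/3) x^4 + O(x^6).

a_0 = -1; a_1 = 0; a_2 = 1; a_3 = 0; a_4 = 1/3; a_5 = 0


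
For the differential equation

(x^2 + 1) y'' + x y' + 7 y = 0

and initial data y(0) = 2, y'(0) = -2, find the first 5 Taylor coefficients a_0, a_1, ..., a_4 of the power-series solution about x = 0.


Ansatz: y(x) = sum_{n>=0} a_n x^n, so y'(x) = sum_{n>=1} n a_n x^(n-1) and y''(x) = sum_{n>=2} n(n-1) a_n x^(n-2).
Substitute into P(x) y'' + Q(x) y' + R(x) y = 0 with P(x) = x^2 + 1, Q(x) = x, R(x) = 7, and match powers of x.
Initial conditions: a_0 = 2, a_1 = -2.
Setting the coefficient of each power of x to zero and solving order by order (substituting the coefficients already found):
  x^0: 2 a_2 + 7 a_0 = 0  ->  2 a_2 = -7 a_0 = -14  ->  a_2 = -7
  x^1: 6 a_3 + 8 a_1 = 0  ->  6 a_3 = -8 a_1 = 16  ->  a_3 = 8/3
  x^2: 12 a_4 + 11 a_2 = 0  ->  12 a_4 = -11 a_2 = 77  ->  a_4 = 77/12
Truncated series: y(x) = 2 - 2 x - 7 x^2 + (8/3) x^3 + (77/12) x^4 + O(x^5).

a_0 = 2; a_1 = -2; a_2 = -7; a_3 = 8/3; a_4 = 77/12


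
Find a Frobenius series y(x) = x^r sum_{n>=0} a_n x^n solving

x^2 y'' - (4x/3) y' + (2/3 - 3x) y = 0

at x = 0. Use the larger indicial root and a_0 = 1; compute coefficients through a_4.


Write in Frobenius form y'' + (p(x)/x) y' + (q(x)/x^2) y = 0:
  p(x) = -4/3,  q(x) = 2/3 - 3x.
Indicial equation: r(r-1) + (-4/3) r + (2/3) = 0 -> roots r_1 = 2, r_2 = 1/3.
Take r = r_1 = 2. Let y(x) = x^r sum_{n>=0} a_n x^n with a_0 = 1.
Substitute y = x^r sum a_n x^n and match x^{r+n}. The recurrence is
  D(n) a_n - 3 a_{n-1} = 0,  where D(n) = (r+n)(r+n-1) + (-4/3)(r+n) + (2/3).
  a_n = 3 / D(n) * a_{n-1}.
Since the indicial polynomial factors as (r - r_1)(r - r_2), D(n) = (r_1 + n - r_1)(r_1 + n - r_2) = n(n + 5/3).
Evaluating step by step (a_0 = 1):
  n = 1: D(1) = 1(1 + 5/3) = 8/3; numerator = 3(1) = 3; a_1 = (3)/(8/3) = 9/8
  n = 2: D(2) = 2(2 + 5/3) = 22/3; numerator = 3(9/8) = 27/8; a_2 = (27/8)/(22/3) = 81/176
  n = 3: D(3) = 3(3 + 5/3) = 14; numerator = 3(81/176) = 243/176; a_3 = (243/176)/(14) = 243/2464
  n = 4: D(4) = 4(4 + 5/3) = 68/3; numerator = 3(243/2464) = 729/2464; a_4 = (729/2464)/(68/3) = 2187/167552

r = 2; a_0 = 1; a_1 = 9/8; a_2 = 81/176; a_3 = 243/2464; a_4 = 2187/167552


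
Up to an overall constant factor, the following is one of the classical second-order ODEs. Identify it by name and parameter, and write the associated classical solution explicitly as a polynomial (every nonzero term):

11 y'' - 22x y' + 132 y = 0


All three coefficients share the factor 11; dividing through by 11 gives  y'' - 2x y' + 12 y = 0.
This matches the Hermite equation y'' - 2x y' + 2n y = 0 with 2n = 12, so n = 6; the polynomial solution is H_6(x).
With y = sum_k a_k x^k, matching x^k gives (k+2)(k+1) a_{k+2} = 2(k - n) a_k = 2(k - 6) a_k. The right side vanishes at k = 6, so the series with the parity of 6 terminates at degree 6.
Standard normalization: leading coefficient of H_n is 2^n, so a_6 = 2^6 = 64. Work downward with a_k = (k+1)(k+2) a_{k+2} / (2(k - n)):
  a_4 = (5)(6)(64) / (2(4 - 6)) = 1920/(-4) = -480
  a_2 = (3)(4)(-480) / (2(2 - 6)) = -5760/(-8) = 720
  a_0 = (1)(2)(720) / (2(0 - 6)) = 1440/(-12) = -120
Hence H_6(x) = 64 x^6 - 480 x^4 + 720 x^2 - 120.

H_6(x); series = 64 x^6 - 480 x^4 + 720 x^2 - 120


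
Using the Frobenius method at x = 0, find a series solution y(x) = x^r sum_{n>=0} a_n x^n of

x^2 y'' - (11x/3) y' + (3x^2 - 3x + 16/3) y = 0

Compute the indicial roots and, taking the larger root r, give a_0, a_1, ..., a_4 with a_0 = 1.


Write in Frobenius form y'' + (p(x)/x) y' + (q(x)/x^2) y = 0:
  p(x) = -11/3,  q(x) = 3x^2 - 3x + 16/3.
Indicial equation: r(r-1) + (-11/3) r + (16/3) = 0 -> roots r_1 = 8/3, r_2 = 2.
Take r = r_1 = 8/3. Let y(x) = x^r sum_{n>=0} a_n x^n with a_0 = 1.
Substitute y = x^r sum a_n x^n and match x^{r+n}. The recurrence is
  D(n) a_n - 3 a_{n-1} + 3 a_{n-2} = 0,  where D(n) = (r+n)(r+n-1) + (-11/3)(r+n) + (16/3).
  a_n = [3 a_{n-1} - 3 a_{n-2}] / D(n).
Since the indicial polynomial factors as (r - r_1)(r - r_2), D(n) = (r_1 + n - r_1)(r_1 + n - r_2) = n(n + 2/3).
Evaluating step by step (a_0 = 1):
  n = 1: D(1) = 1(1 + 2/3) = 5/3; numerator = 3(1) = 3; a_1 = (3)/(5/3) = 9/5
  n = 2: D(2) = 2(2 + 2/3) = 16/3; numerator = 3(9/5) - 3(1) = 12/5; a_2 = (12/5)/(16/3) = 9/20
  n = 3: D(3) = 3(3 + 2/3) = 11; numerator = 3(9/20) - 3(9/5) = -81/20; a_3 = (-81/20)/(11) = -81/220
  n = 4: D(4) = 4(4 + 2/3) = 56/3; numerator = 3(-81/220) - 3(9/20) = -27/11; a_4 = (-27/11)/(56/3) = -81/616

r = 8/3; a_0 = 1; a_1 = 9/5; a_2 = 9/20; a_3 = -81/220; a_4 = -81/616


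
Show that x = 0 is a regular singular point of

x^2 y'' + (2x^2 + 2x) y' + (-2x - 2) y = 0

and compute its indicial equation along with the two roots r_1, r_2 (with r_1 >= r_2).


Divide by x^2 to reach normal form y'' + P_1(x) y' + P_2(x) y = 0 with P_1(x) = 2 + 2/x and P_2(x) = -2/x - 2/x^2.
x = 0 is a singular point because the y'-coefficient 2 + 2/x has a pole at x = 0 and the y-coefficient -2/x - 2/x^2 has a pole at x = 0.
It is a regular singular point because x P_1(x) = p(x) = 2x + 2 and x^2 P_2(x) = q(x) = -2x - 2 are polynomials, hence analytic at x = 0.
p(0) = 2,  q(0) = -2.
Indicial equation: r(r-1) + p(0) r + q(0) = 0, i.e. r^2 + (p(0) - 1) r + q(0) = 0, i.e. r^2 + 1 r - 2 = 0.
Discriminant: (1)^2 - 4(-2) = 9, so r = (-1 ± 3)/2.
Solving: r_1 = 1, r_2 = -2.

indicial: r^2 + 1 r - 2 = 0; roots r_1 = 1, r_2 = -2


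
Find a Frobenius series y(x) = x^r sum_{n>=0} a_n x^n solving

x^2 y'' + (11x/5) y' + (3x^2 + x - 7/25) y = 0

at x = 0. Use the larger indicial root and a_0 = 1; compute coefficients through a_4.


Write in Frobenius form y'' + (p(x)/x) y' + (q(x)/x^2) y = 0:
  p(x) = 11/5,  q(x) = 3x^2 + x - 7/25.
Indicial equation: r(r-1) + (11/5) r + (-7/25) = 0 -> roots r_1 = 1/5, r_2 = -7/5.
Take r = r_1 = 1/5. Let y(x) = x^r sum_{n>=0} a_n x^n with a_0 = 1.
Substitute y = x^r sum a_n x^n and match x^{r+n}. The recurrence is
  D(n) a_n + 1 a_{n-1} + 3 a_{n-2} = 0,  where D(n) = (r+n)(r+n-1) + (11/5)(r+n) + (-7/25).
  a_n = [-1 a_{n-1} - 3 a_{n-2}] / D(n).
Since the indicial polynomial factors as (r - r_1)(r - r_2), D(n) = (r_1 + n - r_1)(r_1 + n - r_2) = n(n + 8/5).
Evaluating step by step (a_0 = 1):
  n = 1: D(1) = 1(1 + 8/5) = 13/5; numerator = -1(1) = -1; a_1 = (-1)/(13/5) = -5/13
  n = 2: D(2) = 2(2 + 8/5) = 36/5; numerator = -1(-5/13) - 3(1) = -34/13; a_2 = (-34/13)/(36/5) = -85/234
  n = 3: D(3) = 3(3 + 8/5) = 69/5; numerator = -1(-85/234) - 3(-5/13) = 355/234; a_3 = (355/234)/(69/5) = 1775/16146
  n = 4: D(4) = 4(4 + 8/5) = 112/5; numerator = -1(1775/16146) - 3(-85/234) = 7910/8073; a_4 = (7910/8073)/(112/5) = 2825/64584

r = 1/5; a_0 = 1; a_1 = -5/13; a_2 = -85/234; a_3 = 1775/16146; a_4 = 2825/64584


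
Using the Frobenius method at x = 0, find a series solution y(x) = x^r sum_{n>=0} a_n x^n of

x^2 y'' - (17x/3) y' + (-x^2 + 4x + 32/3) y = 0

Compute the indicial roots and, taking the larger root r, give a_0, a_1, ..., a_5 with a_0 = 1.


Write in Frobenius form y'' + (p(x)/x) y' + (q(x)/x^2) y = 0:
  p(x) = -17/3,  q(x) = -x^2 + 4x + 32/3.
Indicial equation: r(r-1) + (-17/3) r + (32/3) = 0 -> roots r_1 = 4, r_2 = 8/3.
Take r = r_1 = 4. Let y(x) = x^r sum_{n>=0} a_n x^n with a_0 = 1.
Substitute y = x^r sum a_n x^n and match x^{r+n}. The recurrence is
  D(n) a_n + 4 a_{n-1} - 1 a_{n-2} = 0,  where D(n) = (r+n)(r+n-1) + (-17/3)(r+n) + (32/3).
  a_n = [-4 a_{n-1} + 1 a_{n-2}] / D(n).
Since the indicial polynomial factors as (r - r_1)(r - r_2), D(n) = (r_1 + n - r_1)(r_1 + n - r_2) = n(n + 4/3).
Evaluating step by step (a_0 = 1):
  n = 1: D(1) = 1(1 + 4/3) = 7/3; numerator = -4(1) = -4; a_1 = (-4)/(7/3) = -12/7
  n = 2: D(2) = 2(2 + 4/3) = 20/3; numerator = -4(-12/7) + 1(1) = 55/7; a_2 = (55/7)/(20/3) = 33/28
  n = 3: D(3) = 3(3 + 4/3) = 13; numerator = -4(33/28) + 1(-12/7) = -45/7; a_3 = (-45/7)/(13) = -45/91
  n = 4: D(4) = 4(4 + 4/3) = 64/3; numerator = -4(-45/91) + 1(33/28) = 1149/364; a_4 = (1149/364)/(64/3) = 3447/23296
  n = 5: D(5) = 5(5 + 4/3) = 95/3; numerator = -4(3447/23296) + 1(-45/91) = -6327/5824; a_5 = (-6327/5824)/(95/3) = -999/29120

r = 4; a_0 = 1; a_1 = -12/7; a_2 = 33/28; a_3 = -45/91; a_4 = 3447/23296; a_5 = -999/29120


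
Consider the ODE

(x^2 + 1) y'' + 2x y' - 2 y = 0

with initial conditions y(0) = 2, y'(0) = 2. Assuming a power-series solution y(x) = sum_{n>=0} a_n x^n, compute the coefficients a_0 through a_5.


Ansatz: y(x) = sum_{n>=0} a_n x^n, so y'(x) = sum_{n>=1} n a_n x^(n-1) and y''(x) = sum_{n>=2} n(n-1) a_n x^(n-2).
Substitute into P(x) y'' + Q(x) y' + R(x) y = 0 with P(x) = x^2 + 1, Q(x) = 2x, R(x) = -2, and match powers of x.
Initial conditions: a_0 = 2, a_1 = 2.
Setting the coefficient of each power of x to zero and solving order by order (substituting the coefficients already found):
  x^0: 2 a_2 - 2 a_0 = 0  ->  2 a_2 = 2 a_0 = 4  ->  a_2 = 2
  x^1: 6 a_3 = 0  ->  a_3 = 0
  x^2: 12 a_4 + 4 a_2 = 0  ->  12 a_4 = -4 a_2 = -8  ->  a_4 = -2/3
  x^3: 20 a_5 + 10 a_3 = 0  ->  20 a_5 = -10 a_3 = 0  ->  a_5 = 0
Truncated series: y(x) = 2 + 2 x + 2 x^2 - (2/3) x^4 + O(x^6).

a_0 = 2; a_1 = 2; a_2 = 2; a_3 = 0; a_4 = -2/3; a_5 = 0


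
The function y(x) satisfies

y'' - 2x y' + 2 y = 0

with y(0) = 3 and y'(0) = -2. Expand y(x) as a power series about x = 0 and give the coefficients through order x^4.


Ansatz: y(x) = sum_{n>=0} a_n x^n, so y'(x) = sum_{n>=1} n a_n x^(n-1) and y''(x) = sum_{n>=2} n(n-1) a_n x^(n-2).
Substitute into P(x) y'' + Q(x) y' + R(x) y = 0 with P(x) = 1, Q(x) = -2x, R(x) = 2, and match powers of x.
Initial conditions: a_0 = 3, a_1 = -2.
Setting the coefficient of each power of x to zero and solving order by order (substituting the coefficients already found):
  x^0: 2 a_2 + 2 a_0 = 0  ->  2 a_2 = -2 a_0 = -6  ->  a_2 = -3
  x^1: 6 a_3 = 0  ->  a_3 = 0
  x^2: 12 a_4 - 2 a_2 = 0  ->  12 a_4 = 2 a_2 = -6  ->  a_4 = -1/2
Truncated series: y(x) = 3 - 2 x - 3 x^2 - (1/2) x^4 + O(x^5).

a_0 = 3; a_1 = -2; a_2 = -3; a_3 = 0; a_4 = -1/2


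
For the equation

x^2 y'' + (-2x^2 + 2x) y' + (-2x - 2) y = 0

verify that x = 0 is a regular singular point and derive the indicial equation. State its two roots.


Divide by x^2 to reach normal form y'' + P_1(x) y' + P_2(x) y = 0 with P_1(x) = -2 + 2/x and P_2(x) = -2/x - 2/x^2.
x = 0 is a singular point because the y'-coefficient -2 + 2/x has a pole at x = 0 and the y-coefficient -2/x - 2/x^2 has a pole at x = 0.
It is a regular singular point because x P_1(x) = p(x) = 2 - 2x and x^2 P_2(x) = q(x) = -2x - 2 are polynomials, hence analytic at x = 0.
p(0) = 2,  q(0) = -2.
Indicial equation: r(r-1) + p(0) r + q(0) = 0, i.e. r^2 + (p(0) - 1) r + q(0) = 0, i.e. r^2 + 1 r - 2 = 0.
Discriminant: (1)^2 - 4(-2) = 9, so r = (-1 ± 3)/2.
Solving: r_1 = 1, r_2 = -2.

indicial: r^2 + 1 r - 2 = 0; roots r_1 = 1, r_2 = -2


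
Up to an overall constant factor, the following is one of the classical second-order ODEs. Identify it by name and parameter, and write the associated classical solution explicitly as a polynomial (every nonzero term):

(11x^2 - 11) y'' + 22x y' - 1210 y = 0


All three coefficients share the factor -11; dividing through by -11 gives  (1 - x^2) y'' - 2x y' + 110 y = 0.
This matches the Legendre equation (1 - x^2) y'' - 2x y' + n(n+1) y = 0 (note the -2x y' term) with n(n+1) = 110, so n = 10; the polynomial solution is P_10(x).
With y = sum_k a_k x^k, matching x^k gives (k+2)(k+1) a_{k+2} = [k(k+1) - n(n+1)] a_k = (k - 10)(k + 11) a_k. The right side vanishes at k = 10, so the series with the parity of 10 terminates at degree 10.
Standard normalization (P_n(1) = 1): leading coefficient (2n)!/(2^n (n!)^2) = 2432902008176640000/(1024*13168189440000) = 46189/256, so a_10 = 46189/256. Work downward with a_k = (k+1)(k+2) a_{k+2} / ((k - 10)(k + 11)):
  a_8 = (9)(10)(46189/256) / ((8 - 10)(8 + 11)) = (2078505/128)/(-38) = -109395/256
  a_6 = (7)(8)(-109395/256) / ((6 - 10)(6 + 11)) = (-765765/32)/(-68) = 45045/128
  a_4 = (5)(6)(45045/128) / ((4 - 10)(4 + 11)) = (675675/64)/(-90) = -15015/128
  a_2 = (3)(4)(-15015/128) / ((2 - 10)(2 + 11)) = (-45045/32)/(-104) = 3465/256
  a_0 = (1)(2)(3465/256) / ((0 - 10)(0 + 11)) = (3465/128)/(-110) = -63/256
Hence P_10(x) = 46189 x^10/256 - 109395 x^8/256 + 45045 x^6/128 - 15015 x^4/128 + 3465 x^2/256 - 63/256.

P_10(x); series = 46189 x^10/256 - 109395 x^8/256 + 45045 x^6/128 - 15015 x^4/128 + 3465 x^2/256 - 63/256


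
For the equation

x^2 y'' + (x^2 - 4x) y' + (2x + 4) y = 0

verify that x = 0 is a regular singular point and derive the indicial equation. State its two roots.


Divide by x^2 to reach normal form y'' + P_1(x) y' + P_2(x) y = 0 with P_1(x) = 1 - 4/x and P_2(x) = 2/x + 4/x^2.
x = 0 is a singular point because the y'-coefficient 1 - 4/x has a pole at x = 0 and the y-coefficient 2/x + 4/x^2 has a pole at x = 0.
It is a regular singular point because x P_1(x) = p(x) = x - 4 and x^2 P_2(x) = q(x) = 2x + 4 are polynomials, hence analytic at x = 0.
p(0) = -4,  q(0) = 4.
Indicial equation: r(r-1) + p(0) r + q(0) = 0, i.e. r^2 + (p(0) - 1) r + q(0) = 0, i.e. r^2 - 5 r + 4 = 0.
Discriminant: (-5)^2 - 4(4) = 9, so r = (5 ± 3)/2.
Solving: r_1 = 4, r_2 = 1.

indicial: r^2 - 5 r + 4 = 0; roots r_1 = 4, r_2 = 1


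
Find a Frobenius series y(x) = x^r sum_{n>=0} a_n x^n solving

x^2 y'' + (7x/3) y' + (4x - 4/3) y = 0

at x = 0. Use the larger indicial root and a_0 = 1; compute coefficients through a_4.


Write in Frobenius form y'' + (p(x)/x) y' + (q(x)/x^2) y = 0:
  p(x) = 7/3,  q(x) = 4x - 4/3.
Indicial equation: r(r-1) + (7/3) r + (-4/3) = 0 -> roots r_1 = 2/3, r_2 = -2.
Take r = r_1 = 2/3. Let y(x) = x^r sum_{n>=0} a_n x^n with a_0 = 1.
Substitute y = x^r sum a_n x^n and match x^{r+n}. The recurrence is
  D(n) a_n + 4 a_{n-1} = 0,  where D(n) = (r+n)(r+n-1) + (7/3)(r+n) + (-4/3).
  a_n = -4 / D(n) * a_{n-1}.
Since the indicial polynomial factors as (r - r_1)(r - r_2), D(n) = (r_1 + n - r_1)(r_1 + n - r_2) = n(n + 8/3).
Evaluating step by step (a_0 = 1):
  n = 1: D(1) = 1(1 + 8/3) = 11/3; numerator = -4(1) = -4; a_1 = (-4)/(11/3) = -12/11
  n = 2: D(2) = 2(2 + 8/3) = 28/3; numerator = -4(-12/11) = 48/11; a_2 = (48/11)/(28/3) = 36/77
  n = 3: D(3) = 3(3 + 8/3) = 17; numerator = -4(36/77) = -144/77; a_3 = (-144/77)/(17) = -144/1309
  n = 4: D(4) = 4(4 + 8/3) = 80/3; numerator = -4(-144/1309) = 576/1309; a_4 = (576/1309)/(80/3) = 108/6545

r = 2/3; a_0 = 1; a_1 = -12/11; a_2 = 36/77; a_3 = -144/1309; a_4 = 108/6545


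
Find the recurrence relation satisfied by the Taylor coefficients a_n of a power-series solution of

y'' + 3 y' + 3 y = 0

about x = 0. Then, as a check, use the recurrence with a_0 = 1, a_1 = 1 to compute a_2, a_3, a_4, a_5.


Substitute y = sum_n a_n x^n.
y''(x) has coefficient (n+2)(n+1) a_{n+2} at x^n;
3 y'(x) has coefficient 3 (n+1) a_{n+1} at x^n;
3 y(x) has coefficient 3 a_n at x^n.
Matching x^n: (n+2)(n+1) a_{n+2} + 3 (n+1) a_{n+1} + 3 a_n = 0.
Thus a_{n+2} = [-3 (n+1) a_{n+1} - 3 a_n] / ((n+1)(n+2)).

Check with a_0 = 1, a_1 = 1 (apply the recurrence for n = 0, 1, 2, 3): a_0 = 1, a_1 = 1, a_2 = -3, a_3 = 5/2, a_4 = -9/8, a_5 = 3/10.

a_(n+2) = [-3 (n+1) a_(n+1) - 3 a_n] / ((n+1)(n+2)); check: a_0 = 1, a_1 = 1, a_2 = -3, a_3 = 5/2, a_4 = -9/8, a_5 = 3/10


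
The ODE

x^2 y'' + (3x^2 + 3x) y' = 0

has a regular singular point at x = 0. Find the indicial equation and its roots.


Divide by x^2 to reach normal form y'' + P_1(x) y' + P_2(x) y = 0 with P_1(x) = 3 + 3/x and P_2(x) = 0.
x = 0 is a singular point because the y'-coefficient 3 + 3/x has a pole at x = 0.
It is a regular singular point because x P_1(x) = p(x) = 3x + 3 and x^2 P_2(x) = q(x) = 0 are polynomials, hence analytic at x = 0.
p(0) = 3,  q(0) = 0.
Indicial equation: r(r-1) + p(0) r + q(0) = 0, i.e. r^2 + (p(0) - 1) r + q(0) = 0, i.e. r^2 + 2 r = 0.
Discriminant: (2)^2 - 4(0) = 4, so r = (-2 ± 2)/2.
Solving: r_1 = 0, r_2 = -2.

indicial: r^2 + 2 r = 0; roots r_1 = 0, r_2 = -2


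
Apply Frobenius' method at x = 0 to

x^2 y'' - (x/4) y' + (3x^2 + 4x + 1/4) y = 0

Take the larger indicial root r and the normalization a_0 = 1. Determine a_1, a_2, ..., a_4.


Write in Frobenius form y'' + (p(x)/x) y' + (q(x)/x^2) y = 0:
  p(x) = -1/4,  q(x) = 3x^2 + 4x + 1/4.
Indicial equation: r(r-1) + (-1/4) r + (1/4) = 0 -> roots r_1 = 1, r_2 = 1/4.
Take r = r_1 = 1. Let y(x) = x^r sum_{n>=0} a_n x^n with a_0 = 1.
Substitute y = x^r sum a_n x^n and match x^{r+n}. The recurrence is
  D(n) a_n + 4 a_{n-1} + 3 a_{n-2} = 0,  where D(n) = (r+n)(r+n-1) + (-1/4)(r+n) + (1/4).
  a_n = [-4 a_{n-1} - 3 a_{n-2}] / D(n).
Since the indicial polynomial factors as (r - r_1)(r - r_2), D(n) = (r_1 + n - r_1)(r_1 + n - r_2) = n(n + 3/4).
Evaluating step by step (a_0 = 1):
  n = 1: D(1) = 1(1 + 3/4) = 7/4; numerator = -4(1) = -4; a_1 = (-4)/(7/4) = -16/7
  n = 2: D(2) = 2(2 + 3/4) = 11/2; numerator = -4(-16/7) - 3(1) = 43/7; a_2 = (43/7)/(11/2) = 86/77
  n = 3: D(3) = 3(3 + 3/4) = 45/4; numerator = -4(86/77) - 3(-16/7) = 184/77; a_3 = (184/77)/(45/4) = 736/3465
  n = 4: D(4) = 4(4 + 3/4) = 19; numerator = -4(736/3465) - 3(86/77) = -14554/3465; a_4 = (-14554/3465)/(19) = -766/3465

r = 1; a_0 = 1; a_1 = -16/7; a_2 = 86/77; a_3 = 736/3465; a_4 = -766/3465


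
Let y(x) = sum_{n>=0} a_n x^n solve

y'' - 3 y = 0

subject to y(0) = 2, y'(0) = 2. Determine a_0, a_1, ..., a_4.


Ansatz: y(x) = sum_{n>=0} a_n x^n, so y'(x) = sum_{n>=1} n a_n x^(n-1) and y''(x) = sum_{n>=2} n(n-1) a_n x^(n-2).
Substitute into P(x) y'' + Q(x) y' + R(x) y = 0 with P(x) = 1, Q(x) = 0, R(x) = -3, and match powers of x.
Initial conditions: a_0 = 2, a_1 = 2.
Setting the coefficient of each power of x to zero and solving order by order (substituting the coefficients already found):
  x^0: 2 a_2 - 3 a_0 = 0  ->  2 a_2 = 3 a_0 = 6  ->  a_2 = 3
  x^1: 6 a_3 - 3 a_1 = 0  ->  6 a_3 = 3 a_1 = 6  ->  a_3 = 1
  x^2: 12 a_4 - 3 a_2 = 0  ->  12 a_4 = 3 a_2 = 9  ->  a_4 = 3/4
Truncated series: y(x) = 2 + 2 x + 3 x^2 + x^3 + (3/4) x^4 + O(x^5).

a_0 = 2; a_1 = 2; a_2 = 3; a_3 = 1; a_4 = 3/4


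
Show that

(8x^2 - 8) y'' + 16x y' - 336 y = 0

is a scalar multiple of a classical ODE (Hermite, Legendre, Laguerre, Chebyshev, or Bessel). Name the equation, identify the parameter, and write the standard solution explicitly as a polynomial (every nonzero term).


All three coefficients share the factor -8; dividing through by -8 gives  (1 - x^2) y'' - 2x y' + 42 y = 0.
This matches the Legendre equation (1 - x^2) y'' - 2x y' + n(n+1) y = 0 (note the -2x y' term) with n(n+1) = 42, so n = 6; the polynomial solution is P_6(x).
With y = sum_k a_k x^k, matching x^k gives (k+2)(k+1) a_{k+2} = [k(k+1) - n(n+1)] a_k = (k - 6)(k + 7) a_k. The right side vanishes at k = 6, so the series with the parity of 6 terminates at degree 6.
Standard normalization (P_n(1) = 1): leading coefficient (2n)!/(2^n (n!)^2) = 479001600/(64*518400) = 231/16, so a_6 = 231/16. Work downward with a_k = (k+1)(k+2) a_{k+2} / ((k - 6)(k + 7)):
  a_4 = (5)(6)(231/16) / ((4 - 6)(4 + 7)) = (3465/8)/(-22) = -315/16
  a_2 = (3)(4)(-315/16) / ((2 - 6)(2 + 7)) = (-945/4)/(-36) = 105/16
  a_0 = (1)(2)(105/16) / ((0 - 6)(0 + 7)) = (105/8)/(-42) = -5/16
Hence P_6(x) = 231 x^6/16 - 315 x^4/16 + 105 x^2/16 - 5/16.

P_6(x); series = 231 x^6/16 - 315 x^4/16 + 105 x^2/16 - 5/16


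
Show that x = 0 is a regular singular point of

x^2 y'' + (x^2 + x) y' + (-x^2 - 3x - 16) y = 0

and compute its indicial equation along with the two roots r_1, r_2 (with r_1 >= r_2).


Divide by x^2 to reach normal form y'' + P_1(x) y' + P_2(x) y = 0 with P_1(x) = 1 + 1/x and P_2(x) = -1 - 3/x - 16/x^2.
x = 0 is a singular point because the y'-coefficient 1 + 1/x has a pole at x = 0 and the y-coefficient -1 - 3/x - 16/x^2 has a pole at x = 0.
It is a regular singular point because x P_1(x) = p(x) = x + 1 and x^2 P_2(x) = q(x) = -x^2 - 3x - 16 are polynomials, hence analytic at x = 0.
p(0) = 1,  q(0) = -16.
Indicial equation: r(r-1) + p(0) r + q(0) = 0, i.e. r^2 + (p(0) - 1) r + q(0) = 0, i.e. r^2 - 16 = 0.
Discriminant: (0)^2 - 4(-16) = 64, so r = (0 ± 8)/2.
Solving: r_1 = 4, r_2 = -4.

indicial: r^2 - 16 = 0; roots r_1 = 4, r_2 = -4


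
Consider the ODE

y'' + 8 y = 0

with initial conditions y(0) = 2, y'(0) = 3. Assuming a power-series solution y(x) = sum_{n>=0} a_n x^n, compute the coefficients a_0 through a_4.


Ansatz: y(x) = sum_{n>=0} a_n x^n, so y'(x) = sum_{n>=1} n a_n x^(n-1) and y''(x) = sum_{n>=2} n(n-1) a_n x^(n-2).
Substitute into P(x) y'' + Q(x) y' + R(x) y = 0 with P(x) = 1, Q(x) = 0, R(x) = 8, and match powers of x.
Initial conditions: a_0 = 2, a_1 = 3.
Setting the coefficient of each power of x to zero and solving order by order (substituting the coefficients already found):
  x^0: 2 a_2 + 8 a_0 = 0  ->  2 a_2 = -8 a_0 = -16  ->  a_2 = -8
  x^1: 6 a_3 + 8 a_1 = 0  ->  6 a_3 = -8 a_1 = -24  ->  a_3 = -4
  x^2: 12 a_4 + 8 a_2 = 0  ->  12 a_4 = -8 a_2 = 64  ->  a_4 = 16/3
Truncated series: y(x) = 2 + 3 x - 8 x^2 - 4 x^3 + (16/3) x^4 + O(x^5).

a_0 = 2; a_1 = 3; a_2 = -8; a_3 = -4; a_4 = 16/3


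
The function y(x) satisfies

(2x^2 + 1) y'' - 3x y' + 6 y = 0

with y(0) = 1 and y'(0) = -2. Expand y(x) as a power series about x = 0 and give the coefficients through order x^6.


Ansatz: y(x) = sum_{n>=0} a_n x^n, so y'(x) = sum_{n>=1} n a_n x^(n-1) and y''(x) = sum_{n>=2} n(n-1) a_n x^(n-2).
Substitute into P(x) y'' + Q(x) y' + R(x) y = 0 with P(x) = 2x^2 + 1, Q(x) = -3x, R(x) = 6, and match powers of x.
Initial conditions: a_0 = 1, a_1 = -2.
Setting the coefficient of each power of x to zero and solving order by order (substituting the coefficients already found):
  x^0: 2 a_2 + 6 a_0 = 0  ->  2 a_2 = -6 a_0 = -6  ->  a_2 = -3
  x^1: 6 a_3 + 3 a_1 = 0  ->  6 a_3 = -3 a_1 = 6  ->  a_3 = 1
  x^2: 12 a_4 + 4 a_2 = 0  ->  12 a_4 = -4 a_2 = 12  ->  a_4 = 1
  x^3: 20 a_5 + 9 a_3 = 0  ->  20 a_5 = -9 a_3 = -9  ->  a_5 = -9/20
  x^4: 30 a_6 + 18 a_4 = 0  ->  30 a_6 = -18 a_4 = -18  ->  a_6 = -3/5
Truncated series: y(x) = 1 - 2 x - 3 x^2 + x^3 + x^4 - (9/20) x^5 - (3/5) x^6 + O(x^7).

a_0 = 1; a_1 = -2; a_2 = -3; a_3 = 1; a_4 = 1; a_5 = -9/20; a_6 = -3/5


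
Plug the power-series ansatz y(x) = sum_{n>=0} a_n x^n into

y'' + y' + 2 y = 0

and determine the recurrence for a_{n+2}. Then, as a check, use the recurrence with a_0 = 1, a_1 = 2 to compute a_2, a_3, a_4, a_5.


Substitute y = sum_n a_n x^n.
y''(x) has coefficient (n+2)(n+1) a_{n+2} at x^n;
y'(x) has coefficient (n+1) a_{n+1} at x^n;
2 y(x) has coefficient 2 a_n at x^n.
Matching x^n: (n+2)(n+1) a_{n+2} + (n+1) a_{n+1} + 2 a_n = 0.
Thus a_{n+2} = [-(n+1) a_{n+1} - 2 a_n] / ((n+1)(n+2)).

Check with a_0 = 1, a_1 = 2 (apply the recurrence for n = 0, 1, 2, 3): a_0 = 1, a_1 = 2, a_2 = -2, a_3 = 0, a_4 = 1/3, a_5 = -1/15.

a_(n+2) = [-(n+1) a_(n+1) - 2 a_n] / ((n+1)(n+2)); check: a_0 = 1, a_1 = 2, a_2 = -2, a_3 = 0, a_4 = 1/3, a_5 = -1/15


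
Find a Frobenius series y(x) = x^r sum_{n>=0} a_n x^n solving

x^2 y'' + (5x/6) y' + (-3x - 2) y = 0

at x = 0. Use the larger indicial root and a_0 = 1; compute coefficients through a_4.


Write in Frobenius form y'' + (p(x)/x) y' + (q(x)/x^2) y = 0:
  p(x) = 5/6,  q(x) = -3x - 2.
Indicial equation: r(r-1) + (5/6) r + (-2) = 0 -> roots r_1 = 3/2, r_2 = -4/3.
Take r = r_1 = 3/2. Let y(x) = x^r sum_{n>=0} a_n x^n with a_0 = 1.
Substitute y = x^r sum a_n x^n and match x^{r+n}. The recurrence is
  D(n) a_n - 3 a_{n-1} = 0,  where D(n) = (r+n)(r+n-1) + (5/6)(r+n) + (-2).
  a_n = 3 / D(n) * a_{n-1}.
Since the indicial polynomial factors as (r - r_1)(r - r_2), D(n) = (r_1 + n - r_1)(r_1 + n - r_2) = n(n + 17/6).
Evaluating step by step (a_0 = 1):
  n = 1: D(1) = 1(1 + 17/6) = 23/6; numerator = 3(1) = 3; a_1 = (3)/(23/6) = 18/23
  n = 2: D(2) = 2(2 + 17/6) = 29/3; numerator = 3(18/23) = 54/23; a_2 = (54/23)/(29/3) = 162/667
  n = 3: D(3) = 3(3 + 17/6) = 35/2; numerator = 3(162/667) = 486/667; a_3 = (486/667)/(35/2) = 972/23345
  n = 4: D(4) = 4(4 + 17/6) = 82/3; numerator = 3(972/23345) = 2916/23345; a_4 = (2916/23345)/(82/3) = 4374/957145

r = 3/2; a_0 = 1; a_1 = 18/23; a_2 = 162/667; a_3 = 972/23345; a_4 = 4374/957145
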